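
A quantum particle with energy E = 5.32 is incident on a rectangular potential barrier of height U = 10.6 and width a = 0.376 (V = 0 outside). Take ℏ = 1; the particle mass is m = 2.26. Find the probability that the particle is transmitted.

E < U: inside the barrier ψ ∝ e^{±κx} with κ = √(2m(U − E))/ℏ = 4.885.
κa = 1.837, sinh(κa) = 3.059.
Matching ψ, ψ′ at both faces gives T = [1 + U² sinh²(κa) / (4E(U − E))]⁻¹ = 1/10.36 = 0.0966.

T = 0.0966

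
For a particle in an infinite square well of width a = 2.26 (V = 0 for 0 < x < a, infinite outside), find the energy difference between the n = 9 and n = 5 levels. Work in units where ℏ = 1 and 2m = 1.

ΔE = 108

E_n = n²π²ℏ²/(2ma²), so ΔE = (9² − 5²) π²ℏ²/(2ma²).
ΔE = 56 × π² / (2 × 0.5 × 2.26²) = 108.2.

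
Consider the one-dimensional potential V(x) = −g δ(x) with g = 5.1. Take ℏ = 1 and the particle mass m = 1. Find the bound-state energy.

The bound state is ψ(x) = √κ e^{−κ|x|}. The derivative jump ψ'(0⁺) − ψ'(0⁻) = −(2mg/ℏ²)ψ(0) fixes κ = mg/ℏ² = 5.100.
Then E = −ℏ²κ²/(2m) = −mg²/(2ℏ²) = -13.01.

E = -13.0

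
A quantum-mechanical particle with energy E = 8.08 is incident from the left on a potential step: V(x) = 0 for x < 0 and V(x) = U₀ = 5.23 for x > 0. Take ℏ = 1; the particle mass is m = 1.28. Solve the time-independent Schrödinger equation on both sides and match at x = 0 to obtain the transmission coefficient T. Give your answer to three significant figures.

T = 0.935

The wavenumbers are k₁ = √(2mE)/ℏ = 4.548 on the left and k₂ = √(2m(E − U₀))/ℏ = 2.701 on the right.
Continuity of ψ and ψ′ at the step yields the reflection amplitude r = (k₁ − k₂)/(k₁ + k₂) = 0.2548; thus R = |r|² = 0.06491, T = 0.9351.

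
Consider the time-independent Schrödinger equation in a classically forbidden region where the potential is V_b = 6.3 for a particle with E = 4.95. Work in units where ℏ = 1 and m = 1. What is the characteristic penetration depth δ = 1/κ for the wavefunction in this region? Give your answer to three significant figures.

δ = 0.609

Since E < V_b the TISE in this region is ψ'' = κ²ψ with κ = √(2m(V_b − E))/ℏ.
κ = √(2 × 1 × 1.35) = 1.643. The penetration depth is δ = 1/κ = 0.609.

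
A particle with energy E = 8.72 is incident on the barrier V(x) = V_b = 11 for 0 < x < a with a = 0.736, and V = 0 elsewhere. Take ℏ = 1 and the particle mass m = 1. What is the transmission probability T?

T = 0.110

E < V_b: inside the barrier ψ ∝ e^{±κx} with κ = √(2m(V_b − E))/ℏ = 2.135.
κa = 1.572, sinh(κa) = 2.303.
The exact tunnelling result is T⁻¹ = 1 + V_b² sinh²(κa) / [4E(V_b − E)] = 9.073, so T = 0.110.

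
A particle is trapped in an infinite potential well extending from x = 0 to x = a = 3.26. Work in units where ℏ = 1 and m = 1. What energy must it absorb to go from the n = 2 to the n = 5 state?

E_n = n²π²ℏ²/(2ma²), so ΔE = (5² − 2²) π²ℏ²/(2ma²).
ΔE = 21 × π² / (2 × 1 × 3.26²) = 9.751.

ΔE = 9.75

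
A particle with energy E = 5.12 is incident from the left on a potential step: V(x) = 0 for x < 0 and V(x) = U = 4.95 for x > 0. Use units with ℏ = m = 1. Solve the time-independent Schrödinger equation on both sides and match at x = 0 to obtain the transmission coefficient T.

T = 0.522

On each side the TISE gives plane waves with k = √(2m(E − V))/ℏ: k₁ = √(2·1·5.12) = 3.200, k₂ = √(2·1·0.17) = 0.5831.
Continuity of ψ and ψ′ at the step yields the reflection amplitude r = (k₁ − k₂)/(k₁ + k₂) = 0.6917; thus R = |r|² = 0.4785, T = 0.5215.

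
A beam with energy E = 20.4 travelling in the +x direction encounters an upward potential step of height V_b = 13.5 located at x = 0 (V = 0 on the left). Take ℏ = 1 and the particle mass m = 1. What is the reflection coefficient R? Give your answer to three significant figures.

On each side the TISE gives plane waves with k = √(2m(E − V))/ℏ: k₁ = √(2·1·20.4) = 6.387, k₂ = √(2·1·6.9) = 3.715.
Continuity of ψ and ψ′ at the step yields the reflection amplitude r = (k₁ − k₂)/(k₁ + k₂) = 0.2646; thus R = |r|² = 0.06999, T = 0.9300.

R = 0.0700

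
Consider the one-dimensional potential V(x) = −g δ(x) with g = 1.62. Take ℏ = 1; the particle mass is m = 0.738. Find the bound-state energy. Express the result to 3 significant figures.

E = -0.968

The bound state is ψ(x) = √κ e^{−κ|x|}. The derivative jump ψ'(0⁺) − ψ'(0⁻) = −(2mg/ℏ²)ψ(0) fixes κ = mg/ℏ² = 1.196.
Then E = −ℏ²κ²/(2m) = −mg²/(2ℏ²) = -0.9684.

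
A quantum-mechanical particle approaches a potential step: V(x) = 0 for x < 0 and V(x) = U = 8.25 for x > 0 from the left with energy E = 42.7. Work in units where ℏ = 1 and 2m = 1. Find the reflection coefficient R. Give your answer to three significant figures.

On each side the TISE gives plane waves with k = √(2m(E − V))/ℏ: k₁ = √(2·½·42.7) = 6.535, k₂ = √(2·½·34.45) = 5.869.
Matching ψ and ψ′ at x = 0 gives r = (k₁ − k₂)/(k₁ + k₂), so R = r² = 0.002875 and T = 1 − R = 0.9971.

R = 0.00288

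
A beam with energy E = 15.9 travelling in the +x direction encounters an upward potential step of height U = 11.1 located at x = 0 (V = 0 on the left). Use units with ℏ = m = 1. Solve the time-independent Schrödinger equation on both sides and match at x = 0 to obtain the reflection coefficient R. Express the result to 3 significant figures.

The wavenumbers are k₁ = √(2mE)/ℏ = 5.639 on the left and k₂ = √(2m(E − U))/ℏ = 3.098 on the right.
Continuity of ψ and ψ′ at the step yields the reflection amplitude r = (k₁ − k₂)/(k₁ + k₂) = 0.2908; thus R = |r|² = 0.08456, T = 0.9154.

R = 0.0846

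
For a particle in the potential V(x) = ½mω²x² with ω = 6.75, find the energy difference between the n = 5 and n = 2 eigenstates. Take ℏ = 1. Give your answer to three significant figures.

ΔE = 20.3

E_n = ℏω(n + ½), so ΔE = (5 − 2) ℏω = 3 × 6.75 = 20.25.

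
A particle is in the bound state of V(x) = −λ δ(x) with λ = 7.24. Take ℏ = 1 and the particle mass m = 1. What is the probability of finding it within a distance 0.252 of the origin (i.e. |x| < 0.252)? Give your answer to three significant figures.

The normalised bound state is ψ = √κ e^{−κ|x|} with κ = mλ/ℏ² = 7.240.
P(|x| < d) = ∫_{−d}^{d} κ e^{−2κ|x|} dx = 1 − e^{−2κd} = 1 − e^{−3.649} = 0.9740.

P = 0.974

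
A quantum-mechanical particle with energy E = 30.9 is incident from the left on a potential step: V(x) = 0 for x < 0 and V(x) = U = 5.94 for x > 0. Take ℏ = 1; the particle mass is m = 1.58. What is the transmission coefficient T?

T = 0.997

On each side the TISE gives plane waves with k = √(2m(E − V))/ℏ: k₁ = √(2·1.58·30.9) = 9.881, k₂ = √(2·1.58·24.96) = 8.881.
Matching ψ and ψ′ at x = 0 gives r = (k₁ − k₂)/(k₁ + k₂), so R = r² = 0.002843 and T = 1 − R = 0.9972.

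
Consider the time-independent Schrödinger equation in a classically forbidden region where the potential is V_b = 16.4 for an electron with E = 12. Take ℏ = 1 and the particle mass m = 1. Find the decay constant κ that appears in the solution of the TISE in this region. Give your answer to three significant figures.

Since E < V_b the TISE in this region is ψ'' = κ²ψ with κ = √(2m(V_b − E))/ℏ.
κ = √(2 × 1 × 4.4) = 2.966.

κ = 2.97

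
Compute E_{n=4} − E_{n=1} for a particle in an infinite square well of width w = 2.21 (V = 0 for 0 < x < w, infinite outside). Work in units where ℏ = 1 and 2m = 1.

ΔE = 30.3

E_n = n²π²ℏ²/(2mw²), so ΔE = (4² − 1²) π²ℏ²/(2mw²).
ΔE = 15 × π² / (2 × 0.5 × 2.21²) = 30.31.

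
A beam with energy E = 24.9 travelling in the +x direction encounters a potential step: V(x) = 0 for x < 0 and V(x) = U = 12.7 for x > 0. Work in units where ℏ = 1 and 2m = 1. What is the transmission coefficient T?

On each side the TISE gives plane waves with k = √(2m(E − V))/ℏ: k₁ = √(2·½·24.9) = 4.990, k₂ = √(2·½·12.2) = 3.493.
Continuity of ψ and ψ′ at the step yields the reflection amplitude r = (k₁ − k₂)/(k₁ + k₂) = 0.1765; thus R = |r|² = 0.03115, T = 0.9689.

T = 0.969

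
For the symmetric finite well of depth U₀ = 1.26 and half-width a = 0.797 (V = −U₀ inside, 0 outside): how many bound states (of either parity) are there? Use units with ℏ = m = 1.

N = 1

The dimensionless depth is z₀ = a√(2mU₀)/ℏ = 0.797 × √(2.520) = 1.265.
The even/odd transcendental equations gain one root per π/2 in z₀, giving N = 1 + ⌊2z₀/π⌋ = 1 + ⌊0.8055⌋ = 1.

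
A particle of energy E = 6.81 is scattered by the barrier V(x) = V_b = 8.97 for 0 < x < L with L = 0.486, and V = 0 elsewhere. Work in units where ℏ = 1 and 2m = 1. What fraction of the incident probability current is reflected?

R = 0.452

E < V_b: inside the barrier ψ ∝ e^{±κx} with κ = √(2m(V_b − E))/ℏ = 1.470.
κL = 0.7143, sinh(κL) = 0.7766.
Matching ψ, ψ′ at both faces gives T = [1 + V_b² sinh²(κL) / (4E(V_b − E))]⁻¹ = 1/1.825 = 0.548.
R = 1 − T = 0.452.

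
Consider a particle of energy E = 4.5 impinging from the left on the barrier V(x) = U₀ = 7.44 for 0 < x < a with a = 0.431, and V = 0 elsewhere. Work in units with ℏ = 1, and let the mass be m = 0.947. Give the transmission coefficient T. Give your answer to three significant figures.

T = 0.398

Since E < U₀ the interior solution is evanescent with decay constant κ = √(2m(U₀ − E))/ℏ = 2.360.
κa = 1.017, sinh(κa) = 1.202.
The exact tunnelling result is T⁻¹ = 1 + U₀² sinh²(κa) / [4E(U₀ − E)] = 2.510, so T = 0.398.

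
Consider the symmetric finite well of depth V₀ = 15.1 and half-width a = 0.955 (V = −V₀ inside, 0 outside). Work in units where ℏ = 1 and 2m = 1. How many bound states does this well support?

N = 3

The dimensionless depth is z₀ = a√(2mV₀)/ℏ = 0.955 × √(15.10) = 3.711.
The even/odd transcendental equations gain one root per π/2 in z₀, giving N = 1 + ⌊2z₀/π⌋ = 1 + ⌊2.363⌋ = 3.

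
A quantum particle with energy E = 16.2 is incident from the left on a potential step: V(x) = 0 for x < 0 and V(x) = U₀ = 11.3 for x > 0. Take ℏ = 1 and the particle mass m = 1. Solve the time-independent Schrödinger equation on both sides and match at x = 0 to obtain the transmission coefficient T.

The wavenumbers are k₁ = √(2mE)/ℏ = 5.692 on the left and k₂ = √(2m(E − U₀))/ℏ = 3.130 on the right.
Continuity of ψ and ψ′ at the step yields the reflection amplitude r = (k₁ − k₂)/(k₁ + k₂) = 0.2903; thus R = |r|² = 0.08430, T = 0.9157.

T = 0.916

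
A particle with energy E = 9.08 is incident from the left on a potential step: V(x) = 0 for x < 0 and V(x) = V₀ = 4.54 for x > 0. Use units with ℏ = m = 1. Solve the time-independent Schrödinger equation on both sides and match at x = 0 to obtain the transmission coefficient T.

On each side the TISE gives plane waves with k = √(2m(E − V))/ℏ: k₁ = √(2·1·9.08) = 4.261, k₂ = √(2·1·4.54) = 3.013.
Continuity of ψ and ψ′ at the step yields the reflection amplitude r = (k₁ − k₂)/(k₁ + k₂) = 0.1716; thus R = |r|² = 0.02944, T = 0.9706.

T = 0.971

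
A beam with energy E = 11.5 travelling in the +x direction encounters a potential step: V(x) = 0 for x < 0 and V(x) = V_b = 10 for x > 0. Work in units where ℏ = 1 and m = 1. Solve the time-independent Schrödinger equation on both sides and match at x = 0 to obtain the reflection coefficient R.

On each side the TISE gives plane waves with k = √(2m(E − V))/ℏ: k₁ = √(2·1·11.5) = 4.796, k₂ = √(2·1·1.5) = 1.732.
Continuity of ψ and ψ′ at the step yields the reflection amplitude r = (k₁ − k₂)/(k₁ + k₂) = 0.4693; thus R = |r|² = 0.2203, T = 0.7797.

R = 0.220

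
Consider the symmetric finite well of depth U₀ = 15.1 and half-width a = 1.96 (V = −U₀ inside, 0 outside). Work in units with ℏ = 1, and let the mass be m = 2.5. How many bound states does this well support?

N = 11

Define the well-strength parameter z₀ = (a/ℏ)√(2mU₀) = 1.96 × √(2·2.5·15.1) = 17.03.
The even/odd transcendental equations gain one root per π/2 in z₀, giving N = 1 + ⌊2z₀/π⌋ = 1 + ⌊10.84⌋ = 11.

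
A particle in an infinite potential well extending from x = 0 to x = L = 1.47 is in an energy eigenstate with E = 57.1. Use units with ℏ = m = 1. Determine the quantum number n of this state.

From E_n = n²π²ℏ²/(2mL²) invert to n = √(2mL²E)/(πℏ).
n = (1.47/π) × √(2 × 1 × 57.1) = 5.000 → n = 5.

n = 5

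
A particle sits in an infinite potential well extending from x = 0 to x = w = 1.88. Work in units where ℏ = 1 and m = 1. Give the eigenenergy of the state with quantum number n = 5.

The infinite-well eigenfunctions ψ_n = √(2/w) sin(nπx/w) vanish at both walls, giving E_n = n²π²ℏ²/(2mw²).
E_5 = 5² × π² / (2 × 1 × 1.88²) = 34.91.

E = 34.9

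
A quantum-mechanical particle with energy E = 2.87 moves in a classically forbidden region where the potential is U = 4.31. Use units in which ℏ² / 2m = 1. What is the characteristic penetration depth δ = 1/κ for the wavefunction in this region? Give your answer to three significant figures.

Since E < U the TISE in this region is ψ'' = κ²ψ with κ = √(2m(U − E))/ℏ.
κ = √(2 × 0.5 × 1.44) = 1.200. The penetration depth is δ = 1/κ = 0.833.

δ = 0.833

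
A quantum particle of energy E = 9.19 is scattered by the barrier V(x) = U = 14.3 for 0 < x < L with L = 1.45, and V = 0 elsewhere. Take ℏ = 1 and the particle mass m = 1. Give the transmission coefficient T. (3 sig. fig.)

Since E < U the interior solution is evanescent with decay constant κ = √(2m(U − E))/ℏ = 3.197.
κL = 4.635, sinh(κL) = 51.53.
The exact tunnelling result is T⁻¹ = 1 + U² sinh²(κL) / [4E(U − E)] = 2892, so T = 0.000346.

T = 0.000346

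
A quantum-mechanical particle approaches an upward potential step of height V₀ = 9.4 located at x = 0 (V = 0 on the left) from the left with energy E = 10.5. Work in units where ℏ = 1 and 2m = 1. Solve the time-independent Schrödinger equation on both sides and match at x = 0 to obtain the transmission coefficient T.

T = 0.739

On each side the TISE gives plane waves with k = √(2m(E − V))/ℏ: k₁ = √(2·½·10.5) = 3.240, k₂ = √(2·½·1.1) = 1.049.
Continuity of ψ and ψ′ at the step yields the reflection amplitude r = (k₁ − k₂)/(k₁ + k₂) = 0.5110; thus R = |r|² = 0.2611, T = 0.7389.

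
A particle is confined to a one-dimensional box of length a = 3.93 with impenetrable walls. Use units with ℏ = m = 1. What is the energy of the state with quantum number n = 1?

E = 0.320

Requiring ψ(0) = ψ(a) = 0 quantises k = nπ/a, hence E_n = ℏ²k²/2m = n²π²ℏ²/(2ma²).
E_1 = 1² × π² / (2 × 1 × 3.93²) = 0.3195.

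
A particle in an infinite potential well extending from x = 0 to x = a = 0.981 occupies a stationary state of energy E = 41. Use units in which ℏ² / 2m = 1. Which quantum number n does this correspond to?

For an infinite well E_n = n²π²ℏ²/(2ma²), so n = (a/πℏ)√(2mE).
n = (0.981/π) × √(2 × 0.5 × 41) = 1.999 → n = 2.

n = 2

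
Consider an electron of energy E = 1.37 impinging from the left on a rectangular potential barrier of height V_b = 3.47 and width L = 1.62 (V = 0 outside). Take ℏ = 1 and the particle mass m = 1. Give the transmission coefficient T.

T = 0.00498

Since E < V_b the interior solution is evanescent with decay constant κ = √(2m(V_b − E))/ℏ = 2.049.
κL = 3.320, sinh(κL) = 13.81.
Matching ψ, ψ′ at both faces gives T = [1 + V_b² sinh²(κL) / (4E(V_b − E))]⁻¹ = 1/200.6 = 0.00498.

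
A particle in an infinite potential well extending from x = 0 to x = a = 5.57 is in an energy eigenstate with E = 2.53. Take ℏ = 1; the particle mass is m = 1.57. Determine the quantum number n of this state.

From E_n = n²π²ℏ²/(2ma²) invert to n = √(2ma²E)/(πℏ).
n = (5.57/π) × √(2 × 1.57 × 2.53) = 4.997 → n = 5.

n = 5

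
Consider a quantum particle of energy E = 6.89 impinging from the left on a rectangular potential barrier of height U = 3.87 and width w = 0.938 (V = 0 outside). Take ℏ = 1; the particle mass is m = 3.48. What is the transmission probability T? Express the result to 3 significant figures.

E > U: inside the barrier k₂ = √(2m(E − U))/ℏ = 4.585, k₂w = 4.300.
T = [1 + U² sin²(k₂w) / (4E(E − U))]⁻¹ = 1/1.151 = 0.869.

T = 0.869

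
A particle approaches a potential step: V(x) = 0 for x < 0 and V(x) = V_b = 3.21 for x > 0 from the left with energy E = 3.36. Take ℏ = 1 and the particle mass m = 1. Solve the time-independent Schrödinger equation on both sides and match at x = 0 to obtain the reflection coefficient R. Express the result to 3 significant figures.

R = 0.424

On each side the TISE gives plane waves with k = √(2m(E − V))/ℏ: k₁ = √(2·1·3.36) = 2.592, k₂ = √(2·1·0.15) = 0.5477.
Matching ψ and ψ′ at x = 0 gives r = (k₁ − k₂)/(k₁ + k₂), so R = r² = 0.4240 and T = 1 − R = 0.5760.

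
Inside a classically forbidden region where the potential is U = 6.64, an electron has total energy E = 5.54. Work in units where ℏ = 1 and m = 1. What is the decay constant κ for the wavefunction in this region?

Since E < U the TISE in this region is ψ'' = κ²ψ with κ = √(2m(U − E))/ℏ.
κ = √(2 × 1 × 1.1) = 1.483.

κ = 1.48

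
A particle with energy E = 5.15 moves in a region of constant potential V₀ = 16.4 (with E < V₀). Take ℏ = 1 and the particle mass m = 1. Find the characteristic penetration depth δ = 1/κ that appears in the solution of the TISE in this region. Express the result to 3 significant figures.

δ = 0.211

Since E < V₀ the TISE in this region is ψ'' = κ²ψ with κ = √(2m(V₀ − E))/ℏ.
κ = √(2 × 1 × 11.25) = 4.743. The penetration depth is δ = 1/κ = 0.211.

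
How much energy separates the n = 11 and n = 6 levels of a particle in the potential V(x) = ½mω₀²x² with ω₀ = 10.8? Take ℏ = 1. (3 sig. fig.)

ΔE = 54.0

E_n = ℏω₀(n + ½), so ΔE = (11 − 6) ℏω₀ = 5 × 10.8 = 54.00.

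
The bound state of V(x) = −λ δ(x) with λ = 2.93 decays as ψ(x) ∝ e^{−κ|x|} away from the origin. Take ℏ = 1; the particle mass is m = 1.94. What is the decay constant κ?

Integrating the TISE across x = 0 gives the cusp condition ψ'(0⁺) − ψ'(0⁻) = −(2mλ/ℏ²)ψ(0).
With ψ ∝ e^{−κ|x|} this yields −2κ = −2mλ/ℏ², so κ = mλ/ℏ² = 5.684.

κ = 5.68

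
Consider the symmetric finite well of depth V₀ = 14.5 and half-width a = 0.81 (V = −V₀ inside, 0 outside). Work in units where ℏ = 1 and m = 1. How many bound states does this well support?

The dimensionless depth is z₀ = a√(2mV₀)/ℏ = 0.81 × √(29.00) = 4.362.
A new bound state (alternating even/odd) appears each time z₀ passes a multiple of π/2, so N = ⌊2z₀/π⌋ + 1 = ⌊2.777⌋ + 1 = 3.

N = 3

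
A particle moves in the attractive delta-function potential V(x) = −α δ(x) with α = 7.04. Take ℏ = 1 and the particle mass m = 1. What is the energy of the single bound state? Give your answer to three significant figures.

E = -24.8

The bound state is ψ(x) = √κ e^{−κ|x|}. The derivative jump ψ'(0⁺) − ψ'(0⁻) = −(2mα/ℏ²)ψ(0) fixes κ = mα/ℏ² = 7.040.
Then E = −ℏ²κ²/(2m) = −mα²/(2ℏ²) = -24.78.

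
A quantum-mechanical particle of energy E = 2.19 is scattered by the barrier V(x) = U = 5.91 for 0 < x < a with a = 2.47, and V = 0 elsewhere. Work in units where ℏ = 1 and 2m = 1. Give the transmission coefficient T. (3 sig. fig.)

T = 0.000272

Since E < U the interior solution is evanescent with decay constant κ = √(2m(U − E))/ℏ = 1.929.
κa = 4.764, sinh(κa) = 58.60.
The exact tunnelling result is T⁻¹ = 1 + U² sinh²(κa) / [4E(U − E)] = 3682, so T = 0.000272.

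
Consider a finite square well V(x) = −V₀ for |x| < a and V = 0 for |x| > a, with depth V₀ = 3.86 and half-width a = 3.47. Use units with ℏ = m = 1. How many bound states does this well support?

N = 7

Define the well-strength parameter z₀ = (a/ℏ)√(2mV₀) = 3.47 × √(2·1·3.86) = 9.641.
A new bound state (alternating even/odd) appears each time z₀ passes a multiple of π/2, so N = ⌊2z₀/π⌋ + 1 = ⌊6.138⌋ + 1 = 7.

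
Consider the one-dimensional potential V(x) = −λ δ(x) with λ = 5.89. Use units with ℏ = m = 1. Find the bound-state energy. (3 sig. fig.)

E = -17.3

For x ≠ 0 the bound state is ψ ∝ e^{−κ|x|}; integrating the TISE across the delta gives the cusp condition 2κ = 2mλ/ℏ², so κ = 5.890.
Then E = −ℏ²κ²/(2m) = −mλ²/(2ℏ²) = -17.35.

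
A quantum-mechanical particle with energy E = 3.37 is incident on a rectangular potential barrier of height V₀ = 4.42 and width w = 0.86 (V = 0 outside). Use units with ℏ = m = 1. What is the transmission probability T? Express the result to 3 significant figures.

Since E < V₀ the interior solution is evanescent with decay constant κ = √(2m(V₀ − E))/ℏ = 1.449.
κw = 1.246, sinh(κw) = 1.595.
The exact tunnelling result is T⁻¹ = 1 + V₀² sinh²(κw) / [4E(V₀ − E)] = 4.511, so T = 0.222.

T = 0.222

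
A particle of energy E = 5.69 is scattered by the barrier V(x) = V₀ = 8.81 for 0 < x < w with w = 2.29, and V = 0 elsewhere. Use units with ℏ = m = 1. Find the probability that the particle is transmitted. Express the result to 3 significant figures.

E < V₀: inside the barrier ψ ∝ e^{±κx} with κ = √(2m(V₀ − E))/ℏ = 2.498.
κw = 5.720, sinh(κw) = 152.5.
Matching ψ, ψ′ at both faces gives T = [1 + V₀² sinh²(κw) / (4E(V₀ − E))]⁻¹ = 1/25430 = 0.0000393.

T = 0.0000393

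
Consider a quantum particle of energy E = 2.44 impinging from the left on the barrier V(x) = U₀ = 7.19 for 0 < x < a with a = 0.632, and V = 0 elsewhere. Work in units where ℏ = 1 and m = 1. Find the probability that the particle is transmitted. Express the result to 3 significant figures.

T = 0.0706

E < U₀: inside the barrier ψ ∝ e^{±κx} with κ = √(2m(U₀ − E))/ℏ = 3.082.
κa = 1.948, sinh(κa) = 3.436.
Matching ψ, ψ′ at both faces gives T = [1 + U₀² sinh²(κa) / (4E(U₀ − E))]⁻¹ = 1/14.16 = 0.0706.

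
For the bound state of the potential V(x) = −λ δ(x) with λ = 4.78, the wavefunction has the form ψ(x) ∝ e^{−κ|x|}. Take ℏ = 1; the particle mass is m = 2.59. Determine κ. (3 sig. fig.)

Integrate −(ℏ²/2m)ψ'' − λδ(x)ψ = Eψ from −ε to +ε: the ψ'' term gives ψ'(0⁺) − ψ'(0⁻) and the δ term gives −(2mλ/ℏ²)ψ(0).
With ψ ∝ e^{−κ|x|} this yields −2κ = −2mλ/ℏ², so κ = mλ/ℏ² = 12.38.

κ = 12.4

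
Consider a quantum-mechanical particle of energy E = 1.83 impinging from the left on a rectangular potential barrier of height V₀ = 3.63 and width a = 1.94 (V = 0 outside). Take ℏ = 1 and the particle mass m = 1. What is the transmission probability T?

E < V₀: inside the barrier ψ ∝ e^{±κx} with κ = √(2m(V₀ − E))/ℏ = 1.897.
κa = 3.681, sinh(κa) = 19.83.
The exact tunnelling result is T⁻¹ = 1 + V₀² sinh²(κa) / [4E(V₀ − E)] = 394.2, so T = 0.00254.

T = 0.00254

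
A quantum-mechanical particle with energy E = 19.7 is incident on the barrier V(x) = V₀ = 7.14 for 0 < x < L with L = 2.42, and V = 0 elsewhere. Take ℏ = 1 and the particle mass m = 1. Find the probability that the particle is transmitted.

T = 0.991

Above the barrier the interior wavenumber is k₂ = √(2m(E − V₀))/ℏ = 5.012, giving phase k₂L = 12.13.
T = [1 + V₀² sin²(k₂L) / (4E(E − V₀))]⁻¹ = 1/1.009 = 0.991.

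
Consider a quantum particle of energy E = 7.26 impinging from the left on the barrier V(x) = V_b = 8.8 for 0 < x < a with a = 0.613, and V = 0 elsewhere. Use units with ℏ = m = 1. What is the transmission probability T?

E < V_b: inside the barrier ψ ∝ e^{±κx} with κ = √(2m(V_b − E))/ℏ = 1.755.
κa = 1.076, sinh(κa) = 1.296.
The exact tunnelling result is T⁻¹ = 1 + V_b² sinh²(κa) / [4E(V_b − E)] = 3.907, so T = 0.256.

T = 0.256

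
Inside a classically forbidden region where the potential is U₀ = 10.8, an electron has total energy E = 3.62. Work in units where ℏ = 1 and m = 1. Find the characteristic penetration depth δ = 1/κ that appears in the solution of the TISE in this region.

Since E < U₀ the TISE in this region is ψ'' = κ²ψ with κ = √(2m(U₀ − E))/ℏ.
κ = √(2 × 1 × 7.18) = 3.789. The penetration depth is δ = 1/κ = 0.264.

δ = 0.264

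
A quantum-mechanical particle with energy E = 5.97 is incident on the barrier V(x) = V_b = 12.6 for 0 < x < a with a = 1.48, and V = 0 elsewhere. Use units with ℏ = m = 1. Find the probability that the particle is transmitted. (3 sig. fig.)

Since E < V_b the interior solution is evanescent with decay constant κ = √(2m(V_b − E))/ℏ = 3.641.
κa = 5.389, sinh(κa) = 109.5.
The exact tunnelling result is T⁻¹ = 1 + V_b² sinh²(κa) / [4E(V_b − E)] = 12030, so T = 0.0000831.

T = 0.0000831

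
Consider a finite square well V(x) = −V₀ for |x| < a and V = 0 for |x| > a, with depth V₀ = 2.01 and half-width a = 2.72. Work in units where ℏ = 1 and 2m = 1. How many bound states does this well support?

Define the well-strength parameter z₀ = (a/ℏ)√(2mV₀) = 2.72 × √(2·0.5·2.01) = 3.856.
A new bound state (alternating even/odd) appears each time z₀ passes a multiple of π/2, so N = ⌊2z₀/π⌋ + 1 = ⌊2.455⌋ + 1 = 3.

N = 3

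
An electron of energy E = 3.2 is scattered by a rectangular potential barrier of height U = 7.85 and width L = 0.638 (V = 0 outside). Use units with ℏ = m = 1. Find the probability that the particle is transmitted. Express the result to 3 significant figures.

T = 0.0760

Since E < U the interior solution is evanescent with decay constant κ = √(2m(U − E))/ℏ = 3.050.
κL = 1.946, sinh(κL) = 3.428.
Matching ψ, ψ′ at both faces gives T = [1 + U² sinh²(κL) / (4E(U − E))]⁻¹ = 1/13.16 = 0.0760.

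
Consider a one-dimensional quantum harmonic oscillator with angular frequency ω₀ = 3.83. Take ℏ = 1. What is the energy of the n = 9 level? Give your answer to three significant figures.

The oscillator eigenvalues are E_n = ℏω₀(n + ½), so E_9 = 3.83 × 9.5 = 36.39.

E = 36.4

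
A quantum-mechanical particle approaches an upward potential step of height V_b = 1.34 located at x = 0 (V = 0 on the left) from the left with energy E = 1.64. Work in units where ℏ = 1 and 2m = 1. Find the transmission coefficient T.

T = 0.839

The wavenumbers are k₁ = √(2mE)/ℏ = 1.281 on the left and k₂ = √(2m(E − V_b))/ℏ = 0.5477 on the right.
Continuity of ψ and ψ′ at the step yields the reflection amplitude r = (k₁ − k₂)/(k₁ + k₂) = 0.4009; thus R = |r|² = 0.1607, T = 0.8393.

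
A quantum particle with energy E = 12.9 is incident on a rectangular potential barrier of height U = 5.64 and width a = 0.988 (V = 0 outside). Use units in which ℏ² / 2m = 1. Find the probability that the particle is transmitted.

T = 0.982

E > U: inside the barrier k₂ = √(2m(E − U))/ℏ = 2.694, k₂a = 2.662.
T = [1 + U² sin²(k₂a) / (4E(E − U))]⁻¹ = 1/1.018 = 0.982.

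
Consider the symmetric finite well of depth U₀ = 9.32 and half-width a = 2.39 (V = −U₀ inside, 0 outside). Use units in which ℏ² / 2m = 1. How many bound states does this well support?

N = 5

The dimensionless depth is z₀ = a√(2mU₀)/ℏ = 2.39 × √(9.320) = 7.296.
A new bound state (alternating even/odd) appears each time z₀ passes a multiple of π/2, so N = ⌊2z₀/π⌋ + 1 = ⌊4.645⌋ + 1 = 5.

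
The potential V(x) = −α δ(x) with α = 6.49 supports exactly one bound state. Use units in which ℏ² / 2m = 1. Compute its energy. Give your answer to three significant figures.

E = -10.5

The bound state is ψ(x) = √κ e^{−κ|x|}. The derivative jump ψ'(0⁺) − ψ'(0⁻) = −(2mα/ℏ²)ψ(0) fixes κ = mα/ℏ² = 3.245.
Then E = −ℏ²κ²/(2m) = −mα²/(2ℏ²) = -10.53.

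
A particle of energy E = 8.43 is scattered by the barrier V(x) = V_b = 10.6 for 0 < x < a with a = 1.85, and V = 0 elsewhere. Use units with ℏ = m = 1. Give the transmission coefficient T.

T = 0.00117

E < V_b: inside the barrier ψ ∝ e^{±κx} with κ = √(2m(V_b − E))/ℏ = 2.083.
κa = 3.854, sinh(κa) = 23.58.
Matching ψ, ψ′ at both faces gives T = [1 + V_b² sinh²(κa) / (4E(V_b − E))]⁻¹ = 1/854.9 = 0.00117.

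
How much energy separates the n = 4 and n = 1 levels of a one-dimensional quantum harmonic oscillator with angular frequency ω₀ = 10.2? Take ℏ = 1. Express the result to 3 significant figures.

E_n = ℏω₀(n + ½), so ΔE = (4 − 1) ℏω₀ = 3 × 10.2 = 30.60.

ΔE = 30.6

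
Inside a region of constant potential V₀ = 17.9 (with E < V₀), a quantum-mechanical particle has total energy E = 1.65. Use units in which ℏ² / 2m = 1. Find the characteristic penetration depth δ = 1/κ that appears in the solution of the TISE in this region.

δ = 0.248

Since E < V₀ the TISE in this region is ψ'' = κ²ψ with κ = √(2m(V₀ − E))/ℏ.
κ = √(2 × 0.5 × 16.25) = 4.031. The penetration depth is δ = 1/κ = 0.248.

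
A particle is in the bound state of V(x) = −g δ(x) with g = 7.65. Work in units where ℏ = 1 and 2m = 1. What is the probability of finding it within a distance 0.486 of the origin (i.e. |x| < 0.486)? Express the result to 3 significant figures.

The normalised bound state is ψ = √κ e^{−κ|x|} with κ = mg/ℏ² = 3.825.
P(|x| < d) = ∫_{−d}^{d} κ e^{−2κ|x|} dx = 1 − e^{−2κd} = 1 − e^{−3.718} = 0.9757.

P = 0.976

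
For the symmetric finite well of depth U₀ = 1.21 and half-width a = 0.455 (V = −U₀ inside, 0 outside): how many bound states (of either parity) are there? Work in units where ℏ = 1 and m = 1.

N = 1

Define the well-strength parameter z₀ = (a/ℏ)√(2mU₀) = 0.455 × √(2·1·1.21) = 0.7078.
The even/odd transcendental equations gain one root per π/2 in z₀, giving N = 1 + ⌊2z₀/π⌋ = 1 + ⌊0.4506⌋ = 1.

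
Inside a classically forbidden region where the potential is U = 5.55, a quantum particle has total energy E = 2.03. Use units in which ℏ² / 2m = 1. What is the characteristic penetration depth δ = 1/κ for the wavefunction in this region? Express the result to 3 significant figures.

Since E < U the TISE in this region is ψ'' = κ²ψ with κ = √(2m(U − E))/ℏ.
κ = √(2 × 0.5 × 3.52) = 1.876. The penetration depth is δ = 1/κ = 0.533.

δ = 0.533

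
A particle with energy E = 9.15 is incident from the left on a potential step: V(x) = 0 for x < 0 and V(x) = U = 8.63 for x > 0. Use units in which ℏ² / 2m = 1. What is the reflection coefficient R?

R = 0.378

On each side the TISE gives plane waves with k = √(2m(E − V))/ℏ: k₁ = √(2·½·9.15) = 3.025, k₂ = √(2·½·0.52) = 0.7211.
Continuity of ψ and ψ′ at the step yields the reflection amplitude r = (k₁ − k₂)/(k₁ + k₂) = 0.6150; thus R = |r|² = 0.3782, T = 0.6218.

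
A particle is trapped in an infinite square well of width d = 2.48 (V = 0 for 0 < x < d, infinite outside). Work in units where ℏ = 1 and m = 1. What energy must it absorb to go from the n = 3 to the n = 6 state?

ΔE = 21.7

E_n = n²π²ℏ²/(2md²), so ΔE = (6² − 3²) π²ℏ²/(2md²).
ΔE = 27 × π² / (2 × 1 × 2.48²) = 21.66.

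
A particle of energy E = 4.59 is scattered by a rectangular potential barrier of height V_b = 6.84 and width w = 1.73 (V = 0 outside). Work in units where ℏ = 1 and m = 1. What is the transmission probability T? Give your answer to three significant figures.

E < V_b: inside the barrier ψ ∝ e^{±κx} with κ = √(2m(V_b − E))/ℏ = 2.121.
κw = 3.670, sinh(κw) = 19.61.
Matching ψ, ψ′ at both faces gives T = [1 + V_b² sinh²(κw) / (4E(V_b − E))]⁻¹ = 1/436.6 = 0.00229.

T = 0.00229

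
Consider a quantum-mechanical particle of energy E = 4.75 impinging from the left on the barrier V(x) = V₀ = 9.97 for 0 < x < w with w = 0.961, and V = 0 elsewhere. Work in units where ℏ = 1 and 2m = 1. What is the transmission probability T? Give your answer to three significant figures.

T = 0.0482

E < V₀: inside the barrier ψ ∝ e^{±κx} with κ = √(2m(V₀ − E))/ℏ = 2.285.
κw = 2.196, sinh(κw) = 4.437.
The exact tunnelling result is T⁻¹ = 1 + V₀² sinh²(κw) / [4E(V₀ − E)] = 20.73, so T = 0.0482.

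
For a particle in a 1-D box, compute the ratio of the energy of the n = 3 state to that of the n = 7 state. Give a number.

0.183673

E_n = n²π²ℏ²/(2mL²) so the ratio is n₂²/n₁² = 9/49 = 0.183673.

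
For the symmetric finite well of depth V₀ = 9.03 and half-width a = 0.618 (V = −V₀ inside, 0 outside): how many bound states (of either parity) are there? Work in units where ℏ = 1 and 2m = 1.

N = 2

Define the well-strength parameter z₀ = (a/ℏ)√(2mV₀) = 0.618 × √(2·0.5·9.03) = 1.857.
The even/odd transcendental equations gain one root per π/2 in z₀, giving N = 1 + ⌊2z₀/π⌋ = 1 + ⌊1.182⌋ = 2.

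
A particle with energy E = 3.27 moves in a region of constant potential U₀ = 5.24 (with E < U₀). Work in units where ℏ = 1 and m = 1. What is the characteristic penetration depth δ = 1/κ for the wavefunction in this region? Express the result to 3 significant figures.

Since E < U₀ the TISE in this region is ψ'' = κ²ψ with κ = √(2m(U₀ − E))/ℏ.
κ = √(2 × 1 × 1.97) = 1.985. The penetration depth is δ = 1/κ = 0.504.

δ = 0.504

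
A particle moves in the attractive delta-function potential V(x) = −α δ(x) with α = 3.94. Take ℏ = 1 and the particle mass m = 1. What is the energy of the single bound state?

For x ≠ 0 the bound state is ψ ∝ e^{−κ|x|}; integrating the TISE across the delta gives the cusp condition 2κ = 2mα/ℏ², so κ = 3.940.
Then E = −ℏ²κ²/(2m) = −mα²/(2ℏ²) = -7.762.

E = -7.76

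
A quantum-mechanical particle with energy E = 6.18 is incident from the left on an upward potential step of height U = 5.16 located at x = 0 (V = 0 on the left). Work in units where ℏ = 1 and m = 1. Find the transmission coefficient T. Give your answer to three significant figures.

On each side the TISE gives plane waves with k = √(2m(E − V))/ℏ: k₁ = √(2·1·6.18) = 3.516, k₂ = √(2·1·1.02) = 1.428.
Continuity of ψ and ψ′ at the step yields the reflection amplitude r = (k₁ − k₂)/(k₁ + k₂) = 0.4222; thus R = |r|² = 0.1783, T = 0.8217.

T = 0.822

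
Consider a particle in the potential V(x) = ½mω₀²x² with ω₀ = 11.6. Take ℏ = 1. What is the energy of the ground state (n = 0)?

Using E_n = (n + ½)ℏω₀: E_0 = 0.5 × 11.6 = 5.800.

E = 5.80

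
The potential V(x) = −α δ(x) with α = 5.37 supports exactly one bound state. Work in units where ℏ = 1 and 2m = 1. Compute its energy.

E = -7.21

The bound state is ψ(x) = √κ e^{−κ|x|}. The derivative jump ψ'(0⁺) − ψ'(0⁻) = −(2mα/ℏ²)ψ(0) fixes κ = mα/ℏ² = 2.685.
Then E = −ℏ²κ²/(2m) = −mα²/(2ℏ²) = -7.209.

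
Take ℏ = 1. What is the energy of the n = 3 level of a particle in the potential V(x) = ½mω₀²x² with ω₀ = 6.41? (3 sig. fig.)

E = 22.4

Using E_n = (n + ½)ℏω₀: E_3 = 3.5 × 6.41 = 22.44.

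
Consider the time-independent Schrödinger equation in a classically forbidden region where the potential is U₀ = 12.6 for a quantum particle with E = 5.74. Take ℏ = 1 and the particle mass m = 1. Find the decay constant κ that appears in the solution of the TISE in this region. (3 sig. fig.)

κ = 3.70

Since E < U₀ the TISE in this region is ψ'' = κ²ψ with κ = √(2m(U₀ − E))/ℏ.
κ = √(2 × 1 × 6.86) = 3.704.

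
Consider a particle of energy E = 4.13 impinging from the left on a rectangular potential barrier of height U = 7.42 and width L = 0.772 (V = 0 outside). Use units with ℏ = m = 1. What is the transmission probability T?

T = 0.0725

Since E < U the interior solution is evanescent with decay constant κ = √(2m(U − E))/ℏ = 2.565.
κL = 1.980, sinh(κL) = 3.553.
Matching ψ, ψ′ at both faces gives T = [1 + U² sinh²(κL) / (4E(U − E))]⁻¹ = 1/13.79 = 0.0725.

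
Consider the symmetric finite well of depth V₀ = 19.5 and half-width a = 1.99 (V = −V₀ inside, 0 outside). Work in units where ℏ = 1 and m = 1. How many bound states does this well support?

N = 8

Define the well-strength parameter z₀ = (a/ℏ)√(2mV₀) = 1.99 × √(2·1·19.5) = 12.43.
A new bound state (alternating even/odd) appears each time z₀ passes a multiple of π/2, so N = ⌊2z₀/π⌋ + 1 = ⌊7.912⌋ + 1 = 8.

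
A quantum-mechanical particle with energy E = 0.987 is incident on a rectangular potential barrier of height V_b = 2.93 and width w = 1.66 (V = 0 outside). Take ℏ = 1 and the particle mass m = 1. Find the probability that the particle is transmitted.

T = 0.00513

E < V_b: inside the barrier ψ ∝ e^{±κx} with κ = √(2m(V_b − E))/ℏ = 1.971.
κw = 3.272, sinh(κw) = 13.17.
The exact tunnelling result is T⁻¹ = 1 + V_b² sinh²(κw) / [4E(V_b − E)] = 195.0, so T = 0.00513.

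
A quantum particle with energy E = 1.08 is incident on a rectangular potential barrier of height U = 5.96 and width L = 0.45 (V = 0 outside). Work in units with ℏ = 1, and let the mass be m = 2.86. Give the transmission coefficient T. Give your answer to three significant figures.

E < U: inside the barrier ψ ∝ e^{±κx} with κ = √(2m(U − E))/ℏ = 5.283.
κL = 2.377, sinh(κL) = 5.343.
Matching ψ, ψ′ at both faces gives T = [1 + U² sinh²(κL) / (4E(U − E))]⁻¹ = 1/49.09 = 0.0204.

T = 0.0204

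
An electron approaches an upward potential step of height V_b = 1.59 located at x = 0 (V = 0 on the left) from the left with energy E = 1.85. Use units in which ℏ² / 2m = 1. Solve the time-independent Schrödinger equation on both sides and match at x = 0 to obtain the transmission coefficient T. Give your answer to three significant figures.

T = 0.793

On each side the TISE gives plane waves with k = √(2m(E − V))/ℏ: k₁ = √(2·½·1.85) = 1.360, k₂ = √(2·½·0.26) = 0.5099.
Matching ψ and ψ′ at x = 0 gives r = (k₁ − k₂)/(k₁ + k₂), so R = r² = 0.2067 and T = 1 − R = 0.7933.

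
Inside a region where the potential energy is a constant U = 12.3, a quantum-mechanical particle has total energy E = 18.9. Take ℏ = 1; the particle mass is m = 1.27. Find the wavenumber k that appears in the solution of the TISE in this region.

k = 4.09

With E > U the solution is oscillatory, ψ ∝ e^{±ikx} with k = √(2m(E − U))/ℏ.
k = √(2 × 1.27 × 6.6) = 4.094.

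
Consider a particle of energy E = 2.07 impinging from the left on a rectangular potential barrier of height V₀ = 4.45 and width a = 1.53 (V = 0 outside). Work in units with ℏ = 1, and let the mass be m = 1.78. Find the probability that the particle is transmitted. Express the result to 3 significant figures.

T = 0.000539

Since E < V₀ the interior solution is evanescent with decay constant κ = √(2m(V₀ − E))/ℏ = 2.911.
κa = 4.454, sinh(κa) = 42.96.
Matching ψ, ψ′ at both faces gives T = [1 + V₀² sinh²(κa) / (4E(V₀ − E))]⁻¹ = 1/1855 = 0.000539.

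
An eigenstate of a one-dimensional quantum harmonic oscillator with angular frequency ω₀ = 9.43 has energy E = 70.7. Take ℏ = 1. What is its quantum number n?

E_n = ℏω₀(n + ½) ⇒ n = E/(ℏω₀) − ½ = 70.7/9.43 − 0.5 = 6.997 → n = 7.

n = 7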